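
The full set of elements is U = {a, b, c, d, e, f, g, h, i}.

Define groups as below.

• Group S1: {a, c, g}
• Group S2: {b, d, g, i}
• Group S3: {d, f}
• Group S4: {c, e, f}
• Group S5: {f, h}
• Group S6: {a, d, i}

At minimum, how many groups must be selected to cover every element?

Take {S2, S4, S5, S6}. Their union is {a, b, c, d, e, f, g, h, i}, which is all 9 elements.
No 3 of the 6 groups cover everything (all 20 combinations miss at least one element), so 4 is optimal.

4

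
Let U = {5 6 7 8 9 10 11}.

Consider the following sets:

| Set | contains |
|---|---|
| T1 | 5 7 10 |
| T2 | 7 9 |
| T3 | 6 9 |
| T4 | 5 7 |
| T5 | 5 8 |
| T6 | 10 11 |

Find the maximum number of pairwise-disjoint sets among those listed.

3

T2, T5, T6 are pairwise disjoint (T2={7,9}; T5={5,8}; T6={10,11}).
Every remaining set overlaps one of these, and no 4 of the listed sets are pairwise disjoint, so 3 is the maximum.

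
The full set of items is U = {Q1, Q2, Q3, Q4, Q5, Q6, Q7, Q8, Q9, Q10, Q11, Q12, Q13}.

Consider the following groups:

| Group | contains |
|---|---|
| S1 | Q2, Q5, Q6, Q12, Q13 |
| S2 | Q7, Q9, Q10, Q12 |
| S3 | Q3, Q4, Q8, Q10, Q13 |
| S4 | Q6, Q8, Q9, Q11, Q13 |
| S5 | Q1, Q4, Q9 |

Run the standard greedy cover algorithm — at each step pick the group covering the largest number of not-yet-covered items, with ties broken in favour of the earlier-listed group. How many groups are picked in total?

Greedy: pick S1 (covers 5 new) → pick S3 (covers 4 new) → pick S2 (covers 2 new) → pick S4 (covers 1 new) → pick S5 (covers 1 new). Total picks: 5.

5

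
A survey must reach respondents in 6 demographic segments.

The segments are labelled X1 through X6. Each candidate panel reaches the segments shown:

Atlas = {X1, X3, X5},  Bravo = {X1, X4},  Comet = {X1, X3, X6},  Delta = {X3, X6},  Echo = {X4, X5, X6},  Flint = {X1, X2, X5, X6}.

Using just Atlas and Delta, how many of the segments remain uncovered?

Union of Atlas, Delta = {X1, X3, X5, X6}.
Not covered: X2, X4 — 2 segments.

2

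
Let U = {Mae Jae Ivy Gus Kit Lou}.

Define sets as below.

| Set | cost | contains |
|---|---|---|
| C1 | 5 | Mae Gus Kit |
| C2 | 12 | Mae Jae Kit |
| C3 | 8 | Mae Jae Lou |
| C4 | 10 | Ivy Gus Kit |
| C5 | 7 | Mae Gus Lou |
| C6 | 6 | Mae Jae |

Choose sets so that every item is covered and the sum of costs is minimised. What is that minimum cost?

C3, C4 together cover every item (C3 ∪ C4 = {Mae, Jae, Ivy, Gus, Kit, Lou}); total cost 8 + 10 = 18.
The greedy pick C1, C3, C4 costs 23; no covering selection beats 18.

18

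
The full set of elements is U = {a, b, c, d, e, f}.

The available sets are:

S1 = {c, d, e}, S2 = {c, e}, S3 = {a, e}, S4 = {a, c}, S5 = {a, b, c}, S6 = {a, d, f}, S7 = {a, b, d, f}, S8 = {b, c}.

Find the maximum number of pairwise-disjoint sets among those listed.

S2, S7 are pairwise disjoint (S2={c,e}; S7={a,b,d,f}).
Every remaining set overlaps one of these, and no 3 of the listed sets are pairwise disjoint, so 2 is the maximum.

2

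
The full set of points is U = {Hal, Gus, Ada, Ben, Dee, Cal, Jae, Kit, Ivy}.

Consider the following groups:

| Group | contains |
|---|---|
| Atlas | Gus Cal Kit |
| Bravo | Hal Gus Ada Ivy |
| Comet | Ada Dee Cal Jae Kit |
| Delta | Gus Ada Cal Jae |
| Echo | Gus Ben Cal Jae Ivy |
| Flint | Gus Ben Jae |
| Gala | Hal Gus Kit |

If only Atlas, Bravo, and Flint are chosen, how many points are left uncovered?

Union of Atlas, Bravo, Flint = {Hal, Gus, Ada, Ben, Cal, Jae, Kit, Ivy}.
Not covered: Dee — 1 point.

1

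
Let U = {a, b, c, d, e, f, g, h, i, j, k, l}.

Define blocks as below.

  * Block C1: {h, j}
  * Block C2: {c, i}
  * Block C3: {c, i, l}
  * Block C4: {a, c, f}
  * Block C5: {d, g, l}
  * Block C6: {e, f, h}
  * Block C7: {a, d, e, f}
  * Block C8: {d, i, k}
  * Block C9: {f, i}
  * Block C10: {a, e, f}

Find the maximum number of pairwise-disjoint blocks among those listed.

C1, C2, C5, C10 are pairwise disjoint (C1={h,j}; C2={c,i}; C5={d,g,l}; C10={a,e,f}).
Every remaining block overlaps one of these, and no 5 of the listed blocks are pairwise disjoint, so 4 is the maximum.

4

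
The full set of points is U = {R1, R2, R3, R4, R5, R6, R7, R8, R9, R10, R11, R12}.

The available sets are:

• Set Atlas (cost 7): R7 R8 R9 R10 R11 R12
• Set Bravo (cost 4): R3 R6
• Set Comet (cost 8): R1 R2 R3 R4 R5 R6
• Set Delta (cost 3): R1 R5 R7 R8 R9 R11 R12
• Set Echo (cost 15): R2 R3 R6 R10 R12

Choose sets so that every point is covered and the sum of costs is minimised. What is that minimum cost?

15

Atlas, Comet together cover every point (Atlas ∪ Comet = {R1, R2, R3, R4, R5, R6, R7, R8, R9, R10, R11, R12}); total cost 7 + 8 = 15.
The greedy pick Delta, Bravo, Comet, Atlas costs 22; no covering selection beats 15.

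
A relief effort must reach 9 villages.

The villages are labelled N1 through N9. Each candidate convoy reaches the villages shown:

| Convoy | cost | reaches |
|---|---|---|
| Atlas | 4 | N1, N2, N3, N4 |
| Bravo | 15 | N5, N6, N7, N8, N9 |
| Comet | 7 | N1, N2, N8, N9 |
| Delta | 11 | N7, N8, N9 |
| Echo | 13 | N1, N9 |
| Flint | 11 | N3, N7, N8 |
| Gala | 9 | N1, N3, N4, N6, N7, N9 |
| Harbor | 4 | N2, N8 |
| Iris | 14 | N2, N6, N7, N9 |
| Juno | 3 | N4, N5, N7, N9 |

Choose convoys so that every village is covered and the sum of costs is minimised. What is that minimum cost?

16

Gala, Harbor, Juno together cover every village (Gala ∪ Harbor ∪ Juno = {N1, N2, N3, N4, N5, N6, N7, N8, N9}); total cost 9 + 4 + 3 = 16.
The greedy pick Juno, Atlas, Harbor, Gala costs 20; no covering selection beats 16.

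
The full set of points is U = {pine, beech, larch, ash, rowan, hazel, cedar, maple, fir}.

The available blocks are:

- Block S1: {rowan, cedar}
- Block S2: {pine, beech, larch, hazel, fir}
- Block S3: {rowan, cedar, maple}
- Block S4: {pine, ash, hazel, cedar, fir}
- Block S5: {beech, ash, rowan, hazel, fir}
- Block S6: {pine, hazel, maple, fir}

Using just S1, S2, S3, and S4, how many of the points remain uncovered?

0

Union of S1, S2, S3, S4 = {pine, beech, larch, ash, rowan, hazel, cedar, maple, fir} — that's every point, so 0 are uncovered.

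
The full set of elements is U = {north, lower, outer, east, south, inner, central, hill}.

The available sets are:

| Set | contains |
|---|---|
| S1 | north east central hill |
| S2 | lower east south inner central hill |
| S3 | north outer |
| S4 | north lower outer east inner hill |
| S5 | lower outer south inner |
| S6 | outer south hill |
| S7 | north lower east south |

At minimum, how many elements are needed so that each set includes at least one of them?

Take H = {outer, east}. Each listed set contains at least one of these, so H is a hitting set of size 2.
The sets S2, S3 are pairwise disjoint, so any hitting set needs a separate element for each — at least 2. Hence 2 is optimal.

2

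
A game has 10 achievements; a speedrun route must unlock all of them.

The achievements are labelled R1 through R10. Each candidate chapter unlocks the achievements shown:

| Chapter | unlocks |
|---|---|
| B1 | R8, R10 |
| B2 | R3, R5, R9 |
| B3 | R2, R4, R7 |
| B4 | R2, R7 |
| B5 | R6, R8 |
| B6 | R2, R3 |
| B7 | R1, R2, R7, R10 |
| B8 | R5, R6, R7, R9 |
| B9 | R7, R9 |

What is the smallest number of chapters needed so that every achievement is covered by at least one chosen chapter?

Take {B2, B3, B5, B7}. Their union is {R1, R2, R3, R4, R5, R6, R7, R8, R9, R10}, which is all 10 achievements.
Only B3 contains R4, so B3 is forced; the remaining 7 achievements need at least 3 more chapters (each remaining chapter adds at most 3) — so at least 4 chapters are needed, and 4 is optimal.

4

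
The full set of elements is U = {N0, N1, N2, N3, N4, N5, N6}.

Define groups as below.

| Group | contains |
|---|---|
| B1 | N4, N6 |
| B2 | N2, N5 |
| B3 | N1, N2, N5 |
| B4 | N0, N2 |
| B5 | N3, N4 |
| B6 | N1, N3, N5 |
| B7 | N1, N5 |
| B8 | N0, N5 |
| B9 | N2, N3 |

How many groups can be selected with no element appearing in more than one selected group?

B1, B8, B9 are pairwise disjoint (B1={N4,N6}; B8={N0,N5}; B9={N2,N3}).
Every remaining group overlaps one of these, and no 4 of the listed groups are pairwise disjoint, so 3 is the maximum.

3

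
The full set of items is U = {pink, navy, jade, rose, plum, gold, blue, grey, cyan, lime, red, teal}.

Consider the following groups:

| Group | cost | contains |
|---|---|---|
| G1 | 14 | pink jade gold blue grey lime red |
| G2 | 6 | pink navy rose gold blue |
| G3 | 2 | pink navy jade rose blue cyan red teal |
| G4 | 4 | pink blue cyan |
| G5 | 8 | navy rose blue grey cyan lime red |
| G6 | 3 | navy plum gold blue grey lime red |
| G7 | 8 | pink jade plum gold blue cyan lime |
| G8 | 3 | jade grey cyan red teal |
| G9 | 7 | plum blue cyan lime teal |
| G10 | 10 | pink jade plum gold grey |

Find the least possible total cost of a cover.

5

G3, G6 together cover every item (G3 ∪ G6 = {pink, navy, jade, rose, plum, gold, blue, grey, cyan, lime, red, teal}); total cost 2 + 3 = 5.
No covering selection has total cost below 5.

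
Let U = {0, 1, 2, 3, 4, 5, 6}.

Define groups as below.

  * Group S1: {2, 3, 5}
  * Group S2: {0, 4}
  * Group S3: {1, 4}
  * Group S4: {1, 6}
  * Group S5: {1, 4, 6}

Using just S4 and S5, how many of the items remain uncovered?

4

Union of S4, S5 = {1, 4, 6}.
Not covered: 0, 2, 3, 5 — 4 items.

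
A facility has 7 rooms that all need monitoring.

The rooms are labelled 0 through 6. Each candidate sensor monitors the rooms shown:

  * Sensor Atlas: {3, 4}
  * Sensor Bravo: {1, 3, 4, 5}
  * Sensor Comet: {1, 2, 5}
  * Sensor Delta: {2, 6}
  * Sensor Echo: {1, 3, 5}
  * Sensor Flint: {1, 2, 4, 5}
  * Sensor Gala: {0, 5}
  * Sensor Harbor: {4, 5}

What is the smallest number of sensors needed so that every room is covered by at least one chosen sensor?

3

Take {Bravo, Delta, Gala}. Their union is {0, 1, 2, 3, 4, 5, 6}, which is all 7 rooms.
Only Gala contains 0, so Gala is forced; the remaining 5 rooms need at least 2 more sensors (each remaining sensor adds at most 3) — so at least 3 sensors are needed, and 3 is optimal.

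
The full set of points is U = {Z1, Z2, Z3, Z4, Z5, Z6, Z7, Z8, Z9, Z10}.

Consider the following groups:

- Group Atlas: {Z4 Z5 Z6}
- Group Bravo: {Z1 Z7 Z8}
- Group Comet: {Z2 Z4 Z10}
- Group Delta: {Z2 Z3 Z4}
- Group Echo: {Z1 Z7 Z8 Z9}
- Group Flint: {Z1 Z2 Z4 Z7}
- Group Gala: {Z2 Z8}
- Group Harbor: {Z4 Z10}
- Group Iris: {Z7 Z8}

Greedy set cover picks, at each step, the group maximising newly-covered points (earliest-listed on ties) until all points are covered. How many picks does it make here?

Greedy: pick Echo (covers 4 new) → pick Atlas (covers 3 new) → pick Comet (covers 2 new) → pick Delta (covers 1 new). Total picks: 4.

4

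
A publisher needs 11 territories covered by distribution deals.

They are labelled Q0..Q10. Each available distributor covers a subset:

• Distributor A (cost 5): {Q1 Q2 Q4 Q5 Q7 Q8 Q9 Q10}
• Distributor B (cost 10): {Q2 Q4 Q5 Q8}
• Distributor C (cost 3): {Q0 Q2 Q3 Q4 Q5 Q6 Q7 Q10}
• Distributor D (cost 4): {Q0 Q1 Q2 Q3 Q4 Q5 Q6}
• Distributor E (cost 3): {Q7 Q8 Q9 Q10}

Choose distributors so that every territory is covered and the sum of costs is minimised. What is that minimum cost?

7

D, E together cover every territory (D ∪ E = {Q0, Q1, Q2, Q3, Q4, Q5, Q6, Q7, Q8, Q9, Q10}); total cost 4 + 3 = 7.
The greedy pick C, E, D costs 10; no covering selection beats 7.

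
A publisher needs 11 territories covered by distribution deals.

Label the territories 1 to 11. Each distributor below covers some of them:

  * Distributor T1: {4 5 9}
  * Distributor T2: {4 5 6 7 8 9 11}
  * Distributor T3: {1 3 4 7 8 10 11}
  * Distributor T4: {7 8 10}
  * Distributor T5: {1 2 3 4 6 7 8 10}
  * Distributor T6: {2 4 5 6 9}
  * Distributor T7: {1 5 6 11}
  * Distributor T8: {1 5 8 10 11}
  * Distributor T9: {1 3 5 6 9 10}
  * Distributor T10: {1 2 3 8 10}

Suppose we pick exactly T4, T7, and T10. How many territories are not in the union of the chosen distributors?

2

Union of T4, T7, T10 = {1, 2, 3, 5, 6, 7, 8, 10, 11}.
Not covered: 4, 9 — 2 territories.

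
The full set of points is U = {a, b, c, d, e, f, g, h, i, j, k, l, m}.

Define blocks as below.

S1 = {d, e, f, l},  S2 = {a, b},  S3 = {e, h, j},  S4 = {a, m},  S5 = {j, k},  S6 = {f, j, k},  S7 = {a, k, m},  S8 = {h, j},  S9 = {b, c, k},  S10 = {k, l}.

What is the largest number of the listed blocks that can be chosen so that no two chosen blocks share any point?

S1, S4, S8, S9 are pairwise disjoint (S1={d,e,f,l}; S4={a,m}; S8={h,j}; S9={b,c,k}).
Every remaining block overlaps one of these, and no 5 of the listed blocks are pairwise disjoint, so 4 is the maximum.

4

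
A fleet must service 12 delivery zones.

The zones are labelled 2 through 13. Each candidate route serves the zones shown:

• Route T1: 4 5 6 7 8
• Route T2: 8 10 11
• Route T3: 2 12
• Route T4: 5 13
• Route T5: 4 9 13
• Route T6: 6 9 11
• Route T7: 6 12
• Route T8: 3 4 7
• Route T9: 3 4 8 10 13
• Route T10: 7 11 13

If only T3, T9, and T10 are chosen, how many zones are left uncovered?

Union of T3, T9, T10 = {2, 3, 4, 7, 8, 10, 11, 12, 13}.
Not covered: 5, 6, 9 — 3 zones.

3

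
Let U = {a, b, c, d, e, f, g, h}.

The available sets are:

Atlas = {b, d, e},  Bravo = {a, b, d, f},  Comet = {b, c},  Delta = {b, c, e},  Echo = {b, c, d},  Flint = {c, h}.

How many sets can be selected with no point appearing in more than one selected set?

Atlas, Flint are pairwise disjoint (Atlas={b,d,e}; Flint={c,h}).
Every remaining set overlaps one of these, and no 3 of the listed sets are pairwise disjoint, so 2 is the maximum.

2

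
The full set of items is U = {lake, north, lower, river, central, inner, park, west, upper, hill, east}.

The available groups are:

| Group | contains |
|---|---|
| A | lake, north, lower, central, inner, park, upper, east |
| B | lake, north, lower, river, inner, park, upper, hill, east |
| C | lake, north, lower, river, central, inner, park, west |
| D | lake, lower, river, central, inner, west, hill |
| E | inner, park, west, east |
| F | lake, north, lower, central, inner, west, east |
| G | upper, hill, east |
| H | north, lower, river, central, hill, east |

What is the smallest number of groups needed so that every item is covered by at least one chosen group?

2

A and D cover everything between them: the union {lake, north, lower, river, central, inner, park, west, upper, hill, east} is all of U.
No single group has all 11 items (the largest, B, has 9), so 2 is optimal.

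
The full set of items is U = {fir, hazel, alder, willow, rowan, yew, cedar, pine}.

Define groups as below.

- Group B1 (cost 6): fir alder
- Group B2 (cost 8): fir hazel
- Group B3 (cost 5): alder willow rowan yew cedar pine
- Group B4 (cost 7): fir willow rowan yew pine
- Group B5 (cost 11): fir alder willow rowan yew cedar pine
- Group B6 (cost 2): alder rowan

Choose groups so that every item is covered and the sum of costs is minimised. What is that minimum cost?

B2, B3 together cover every item (B2 ∪ B3 = {fir, hazel, alder, willow, rowan, yew, cedar, pine}); total cost 8 + 5 = 13.
No covering selection has total cost below 13.

13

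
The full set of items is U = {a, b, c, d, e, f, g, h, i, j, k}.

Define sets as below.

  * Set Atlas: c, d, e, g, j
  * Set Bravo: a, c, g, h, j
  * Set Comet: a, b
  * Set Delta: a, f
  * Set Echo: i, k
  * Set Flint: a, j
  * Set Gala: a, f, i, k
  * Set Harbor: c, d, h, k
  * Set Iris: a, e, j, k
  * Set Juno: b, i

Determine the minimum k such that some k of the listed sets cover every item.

Atlas, Bravo, Comet, and Gala cover everything between them: the union {a, b, c, d, e, f, g, h, i, j, k} is all of U.
No 3 of the 10 sets cover everything (all 120 combinations miss at least one item), so 4 is optimal.

4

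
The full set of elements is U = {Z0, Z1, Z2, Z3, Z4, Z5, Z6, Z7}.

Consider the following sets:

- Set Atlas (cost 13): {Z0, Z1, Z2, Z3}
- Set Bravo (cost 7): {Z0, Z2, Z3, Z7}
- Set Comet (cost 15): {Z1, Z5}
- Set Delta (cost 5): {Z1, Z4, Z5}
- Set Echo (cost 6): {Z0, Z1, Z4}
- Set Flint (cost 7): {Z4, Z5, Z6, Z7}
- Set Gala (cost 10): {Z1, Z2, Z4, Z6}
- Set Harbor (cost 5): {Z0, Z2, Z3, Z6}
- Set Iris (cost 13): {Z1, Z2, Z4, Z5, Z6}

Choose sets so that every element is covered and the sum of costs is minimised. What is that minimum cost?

17

Bravo, Delta, Harbor together cover every element (Bravo ∪ Delta ∪ Harbor = {Z0, Z1, Z2, Z3, Z4, Z5, Z6, Z7}); total cost 7 + 5 + 5 = 17.
No covering selection has total cost below 17.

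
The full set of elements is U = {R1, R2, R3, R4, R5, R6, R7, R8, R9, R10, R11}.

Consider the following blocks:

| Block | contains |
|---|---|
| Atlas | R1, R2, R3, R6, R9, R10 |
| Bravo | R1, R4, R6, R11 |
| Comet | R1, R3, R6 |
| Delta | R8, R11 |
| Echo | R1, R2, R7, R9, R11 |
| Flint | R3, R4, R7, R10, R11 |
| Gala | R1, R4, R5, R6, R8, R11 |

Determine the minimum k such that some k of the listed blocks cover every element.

Take {Echo, Flint, Gala}. Their union is {R1, R2, R3, R4, R5, R6, R7, R8, R9, R10, R11}, which is all 11 elements.
Only Gala contains R5, so Gala is forced; the remaining 5 elements need at least 2 more blocks (each remaining block adds at most 4) — so at least 3 blocks are needed, and 3 is optimal.

3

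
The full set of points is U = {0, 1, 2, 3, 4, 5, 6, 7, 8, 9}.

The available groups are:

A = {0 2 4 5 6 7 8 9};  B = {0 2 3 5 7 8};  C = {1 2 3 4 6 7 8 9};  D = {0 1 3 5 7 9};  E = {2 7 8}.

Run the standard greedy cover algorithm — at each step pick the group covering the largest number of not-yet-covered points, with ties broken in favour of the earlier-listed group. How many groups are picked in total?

2

Greedy: pick A (covers 8 new) → pick C (covers 2 new). Total picks: 2.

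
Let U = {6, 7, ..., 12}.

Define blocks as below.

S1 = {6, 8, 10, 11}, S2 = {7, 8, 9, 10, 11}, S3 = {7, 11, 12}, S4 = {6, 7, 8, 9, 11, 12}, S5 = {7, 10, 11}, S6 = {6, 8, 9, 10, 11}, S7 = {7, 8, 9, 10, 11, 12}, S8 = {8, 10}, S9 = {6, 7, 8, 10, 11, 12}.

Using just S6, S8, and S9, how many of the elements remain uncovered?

0

Union of S6, S8, S9 = {6, 7, 8, 9, 10, 11, 12} — that's every element, so 0 are uncovered.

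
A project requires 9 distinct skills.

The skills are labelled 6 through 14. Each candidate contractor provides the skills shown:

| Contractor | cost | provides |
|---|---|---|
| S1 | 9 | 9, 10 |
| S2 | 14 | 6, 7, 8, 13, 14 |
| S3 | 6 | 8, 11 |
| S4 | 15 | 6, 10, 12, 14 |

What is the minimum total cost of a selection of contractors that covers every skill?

44

S1, S2, S3, S4 together cover every skill (S1 ∪ S2 ∪ S3 ∪ S4 = {6, 7, 8, 9, 10, 11, 12, 13, 14}); total cost 9 + 14 + 6 + 15 = 44.
No covering selection has total cost below 44.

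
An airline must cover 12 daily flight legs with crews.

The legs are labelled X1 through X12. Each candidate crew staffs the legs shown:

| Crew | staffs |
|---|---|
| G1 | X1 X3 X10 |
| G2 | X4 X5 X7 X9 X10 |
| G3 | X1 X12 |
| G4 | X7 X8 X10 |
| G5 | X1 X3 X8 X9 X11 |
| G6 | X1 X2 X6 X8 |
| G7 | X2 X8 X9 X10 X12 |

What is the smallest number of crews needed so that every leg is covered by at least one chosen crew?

4

G2 and G3 and G5 and G6 together: G2 ∪ G3 ∪ G5 ∪ G6 = {X1, X2, X3, X4, X5, X6, X7, X8, X9, X10, X11, X12} — every leg is covered.
No 3 of the 7 crews cover everything (all 35 combinations miss at least one leg), so 4 is optimal.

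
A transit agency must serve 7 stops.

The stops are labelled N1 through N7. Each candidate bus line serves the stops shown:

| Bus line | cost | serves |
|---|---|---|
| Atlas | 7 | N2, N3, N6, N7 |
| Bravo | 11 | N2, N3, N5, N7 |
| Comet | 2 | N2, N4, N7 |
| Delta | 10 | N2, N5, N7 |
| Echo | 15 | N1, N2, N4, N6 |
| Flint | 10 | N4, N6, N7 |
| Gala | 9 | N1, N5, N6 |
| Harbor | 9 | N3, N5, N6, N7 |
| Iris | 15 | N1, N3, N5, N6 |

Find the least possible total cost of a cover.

Comet, Iris together cover every stop (Comet ∪ Iris = {N1, N2, N3, N4, N5, N6, N7}); total cost 2 + 15 = 17.
The greedy pick Comet, Gala, Atlas costs 18; no covering selection beats 17.

17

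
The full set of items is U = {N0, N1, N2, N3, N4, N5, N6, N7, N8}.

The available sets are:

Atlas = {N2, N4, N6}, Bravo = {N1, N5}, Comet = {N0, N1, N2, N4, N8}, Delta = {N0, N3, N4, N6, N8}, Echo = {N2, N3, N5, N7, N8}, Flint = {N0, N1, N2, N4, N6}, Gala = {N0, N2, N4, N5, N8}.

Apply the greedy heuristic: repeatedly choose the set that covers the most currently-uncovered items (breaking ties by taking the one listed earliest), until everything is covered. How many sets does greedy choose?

3

Greedy: pick Comet (covers 5 new) → pick Echo (covers 3 new) → pick Atlas (covers 1 new). Total picks: 3.
(The true minimum cover uses only 2 sets, so greedy is not optimal here.)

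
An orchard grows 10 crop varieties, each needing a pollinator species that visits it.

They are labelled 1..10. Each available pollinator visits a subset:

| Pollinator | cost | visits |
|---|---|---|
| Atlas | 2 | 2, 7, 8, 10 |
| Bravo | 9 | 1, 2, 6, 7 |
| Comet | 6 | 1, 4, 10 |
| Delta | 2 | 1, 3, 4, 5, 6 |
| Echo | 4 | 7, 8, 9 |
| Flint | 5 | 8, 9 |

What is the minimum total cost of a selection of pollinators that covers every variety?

Atlas, Delta, Echo together cover every variety (Atlas ∪ Delta ∪ Echo = {1, 2, 3, 4, 5, 6, 7, 8, 9, 10}); total cost 2 + 2 + 4 = 8.
No covering selection has total cost below 8.

8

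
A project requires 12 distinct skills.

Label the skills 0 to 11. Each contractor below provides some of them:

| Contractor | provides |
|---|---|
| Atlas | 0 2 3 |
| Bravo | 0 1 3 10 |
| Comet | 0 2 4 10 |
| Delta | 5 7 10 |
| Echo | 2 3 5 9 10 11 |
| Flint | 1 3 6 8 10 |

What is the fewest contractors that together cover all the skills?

4

Take {Comet, Delta, Echo, Flint}. Their union is {0, 1, 2, 3, 4, 5, 6, 7, 8, 9, 10, 11}, which is all 12 skills.
Only Delta contains 7, so Delta is forced; the remaining 9 skills need at least 3 more contractors (each remaining contractor adds at most 4) — so at least 4 contractors are needed, and 4 is optimal.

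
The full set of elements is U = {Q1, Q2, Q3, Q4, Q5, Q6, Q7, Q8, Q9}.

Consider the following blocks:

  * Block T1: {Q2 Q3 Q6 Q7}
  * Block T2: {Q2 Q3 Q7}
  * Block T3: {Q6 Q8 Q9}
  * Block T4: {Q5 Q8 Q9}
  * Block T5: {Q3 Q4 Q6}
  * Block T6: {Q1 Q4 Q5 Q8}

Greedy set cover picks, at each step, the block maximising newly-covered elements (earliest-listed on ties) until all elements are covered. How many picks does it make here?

3

Greedy: pick T1 (covers 4 new) → pick T6 (covers 4 new) → pick T3 (covers 1 new). Total picks: 3.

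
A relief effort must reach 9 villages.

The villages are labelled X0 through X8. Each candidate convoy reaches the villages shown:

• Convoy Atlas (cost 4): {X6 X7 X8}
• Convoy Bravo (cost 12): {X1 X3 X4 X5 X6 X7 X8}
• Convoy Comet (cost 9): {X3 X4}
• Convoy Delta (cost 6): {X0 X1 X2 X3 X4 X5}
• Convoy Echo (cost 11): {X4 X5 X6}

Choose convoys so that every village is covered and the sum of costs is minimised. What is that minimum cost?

10

Atlas, Delta together cover every village (Atlas ∪ Delta = {X0, X1, X2, X3, X4, X5, X6, X7, X8}); total cost 4 + 6 = 10.
No covering selection has total cost below 10.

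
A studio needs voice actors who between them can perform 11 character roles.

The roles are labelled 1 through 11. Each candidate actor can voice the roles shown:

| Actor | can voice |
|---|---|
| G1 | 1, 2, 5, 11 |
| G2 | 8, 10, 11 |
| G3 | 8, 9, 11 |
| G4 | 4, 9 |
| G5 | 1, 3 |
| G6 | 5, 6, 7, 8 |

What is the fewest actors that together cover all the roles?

5

G1 and G2 and G4 and G5 and G6 together: G1 ∪ G2 ∪ G4 ∪ G5 ∪ G6 = {1, 2, 3, 4, 5, 6, 7, 8, 9, 10, 11} — every role is covered.
No 4 of the 6 actors cover everything (all 15 combinations miss at least one role), so 5 is optimal.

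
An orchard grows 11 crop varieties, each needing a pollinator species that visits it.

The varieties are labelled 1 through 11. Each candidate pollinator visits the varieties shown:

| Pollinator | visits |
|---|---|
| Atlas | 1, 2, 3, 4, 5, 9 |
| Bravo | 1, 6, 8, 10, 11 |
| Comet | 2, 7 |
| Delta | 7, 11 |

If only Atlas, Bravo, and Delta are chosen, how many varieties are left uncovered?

Union of Atlas, Bravo, Delta = {1, 2, 3, 4, 5, 6, 7, 8, 9, 10, 11} — that's every variety, so 0 are uncovered.

0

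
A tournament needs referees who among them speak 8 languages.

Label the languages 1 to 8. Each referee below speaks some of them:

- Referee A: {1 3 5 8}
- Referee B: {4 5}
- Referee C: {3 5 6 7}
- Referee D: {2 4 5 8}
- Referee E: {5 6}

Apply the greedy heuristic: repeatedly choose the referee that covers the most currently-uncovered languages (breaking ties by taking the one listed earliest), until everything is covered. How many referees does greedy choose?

Greedy: pick A (covers 4 new) → pick C (covers 2 new) → pick D (covers 2 new). Total picks: 3.

3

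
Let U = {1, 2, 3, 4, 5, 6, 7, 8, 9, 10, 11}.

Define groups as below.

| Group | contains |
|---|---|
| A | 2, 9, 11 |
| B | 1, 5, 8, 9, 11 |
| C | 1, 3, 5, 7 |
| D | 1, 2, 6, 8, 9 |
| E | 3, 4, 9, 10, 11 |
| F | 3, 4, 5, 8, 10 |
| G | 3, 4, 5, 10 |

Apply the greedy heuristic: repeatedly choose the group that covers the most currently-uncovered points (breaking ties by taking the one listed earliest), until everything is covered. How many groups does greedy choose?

4

Greedy: pick B (covers 5 new) → pick E (covers 3 new) → pick D (covers 2 new) → pick C (covers 1 new). Total picks: 4.
(The true minimum cover uses only 3 groups, so greedy is not optimal here.)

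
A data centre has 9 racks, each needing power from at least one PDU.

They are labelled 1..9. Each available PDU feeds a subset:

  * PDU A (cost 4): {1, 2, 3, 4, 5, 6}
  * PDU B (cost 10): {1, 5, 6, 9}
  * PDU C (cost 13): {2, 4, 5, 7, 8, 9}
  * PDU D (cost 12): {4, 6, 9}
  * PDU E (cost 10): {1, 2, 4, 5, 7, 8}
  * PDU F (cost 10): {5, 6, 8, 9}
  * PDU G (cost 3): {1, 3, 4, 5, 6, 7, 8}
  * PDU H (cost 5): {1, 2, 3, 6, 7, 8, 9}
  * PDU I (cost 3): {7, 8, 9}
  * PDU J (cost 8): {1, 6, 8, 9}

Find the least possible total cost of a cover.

A, I together cover every rack (A ∪ I = {1, 2, 3, 4, 5, 6, 7, 8, 9}); total cost 4 + 3 = 7.
The greedy pick G, H costs 8; no covering selection beats 7.

7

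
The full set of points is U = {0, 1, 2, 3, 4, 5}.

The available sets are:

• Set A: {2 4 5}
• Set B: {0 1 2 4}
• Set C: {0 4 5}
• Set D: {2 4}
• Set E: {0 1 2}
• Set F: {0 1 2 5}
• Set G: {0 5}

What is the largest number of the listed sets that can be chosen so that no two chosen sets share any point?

D, G are pairwise disjoint (D={2,4}; G={0,5}).
Every remaining set overlaps one of these, and no 3 of the listed sets are pairwise disjoint, so 2 is the maximum.

2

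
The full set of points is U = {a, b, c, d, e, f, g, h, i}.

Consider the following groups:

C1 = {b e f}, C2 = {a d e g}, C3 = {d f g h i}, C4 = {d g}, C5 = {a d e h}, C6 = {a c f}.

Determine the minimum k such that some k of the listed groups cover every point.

C1 and C3 and C6 together: C1 ∪ C3 ∪ C6 = {a, b, c, d, e, f, g, h, i} — every point is covered.
Only C1 contains b, so C1 is forced; the remaining 6 points need at least 2 more groups (each remaining group adds at most 4) — so at least 3 groups are needed, and 3 is optimal.

3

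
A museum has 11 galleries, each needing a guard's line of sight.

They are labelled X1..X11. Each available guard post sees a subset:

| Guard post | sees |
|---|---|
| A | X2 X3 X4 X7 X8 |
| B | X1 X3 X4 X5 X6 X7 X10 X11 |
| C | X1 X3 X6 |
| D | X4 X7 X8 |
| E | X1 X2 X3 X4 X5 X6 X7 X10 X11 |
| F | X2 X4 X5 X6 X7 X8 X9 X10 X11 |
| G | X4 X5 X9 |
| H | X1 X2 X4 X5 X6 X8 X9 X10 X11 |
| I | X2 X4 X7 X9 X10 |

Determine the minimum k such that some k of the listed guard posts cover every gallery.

2

B and H together: B ∪ H = {X1, X2, X3, X4, X5, X6, X7, X8, X9, X10, X11} — every gallery is covered.
No single guard post has all 11 galleries (the largest, E, has 9), so 2 is optimal.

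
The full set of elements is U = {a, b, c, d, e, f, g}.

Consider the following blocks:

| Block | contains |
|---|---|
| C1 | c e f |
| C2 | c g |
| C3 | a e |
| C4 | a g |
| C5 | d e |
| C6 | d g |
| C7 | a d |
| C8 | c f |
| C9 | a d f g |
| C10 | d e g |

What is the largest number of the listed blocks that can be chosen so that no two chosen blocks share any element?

C4, C5, C8 are pairwise disjoint (C4={a,g}; C5={d,e}; C8={c,f}).
Every remaining block overlaps one of these, and no 4 of the listed blocks are pairwise disjoint, so 3 is the maximum.

3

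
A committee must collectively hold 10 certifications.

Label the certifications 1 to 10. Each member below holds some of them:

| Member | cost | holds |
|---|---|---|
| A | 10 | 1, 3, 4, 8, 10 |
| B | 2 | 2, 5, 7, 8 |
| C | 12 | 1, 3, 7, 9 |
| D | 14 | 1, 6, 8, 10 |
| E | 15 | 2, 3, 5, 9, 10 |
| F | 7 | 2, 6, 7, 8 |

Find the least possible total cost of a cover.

A, B, C, F together cover every certification (A ∪ B ∪ C ∪ F = {1, 2, 3, 4, 5, 6, 7, 8, 9, 10}); total cost 10 + 2 + 12 + 7 = 31.
No covering selection has total cost below 31.

31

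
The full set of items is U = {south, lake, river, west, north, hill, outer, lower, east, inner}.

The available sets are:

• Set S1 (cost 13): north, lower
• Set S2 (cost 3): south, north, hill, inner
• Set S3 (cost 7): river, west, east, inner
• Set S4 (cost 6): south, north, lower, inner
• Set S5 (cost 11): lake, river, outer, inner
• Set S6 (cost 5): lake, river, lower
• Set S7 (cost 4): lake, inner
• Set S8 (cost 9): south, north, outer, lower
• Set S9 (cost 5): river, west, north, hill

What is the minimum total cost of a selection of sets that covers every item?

23

S2, S3, S7, S8 together cover every item (S2 ∪ S3 ∪ S7 ∪ S8 = {south, lake, river, west, north, hill, outer, lower, east, inner}); total cost 3 + 7 + 4 + 9 = 23.
The greedy pick S2, S6, S3, S8 costs 24; no covering selection beats 23.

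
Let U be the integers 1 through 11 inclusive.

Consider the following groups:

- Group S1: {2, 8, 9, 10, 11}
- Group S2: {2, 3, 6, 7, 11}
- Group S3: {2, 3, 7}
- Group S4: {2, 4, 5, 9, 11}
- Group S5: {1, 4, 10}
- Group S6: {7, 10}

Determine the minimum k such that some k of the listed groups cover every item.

4

S1 and S2 and S4 and S5 together: S1 ∪ S2 ∪ S4 ∪ S5 = {1, 2, 3, 4, 5, 6, 7, 8, 9, 10, 11} — every item is covered.
No 3 of the 6 groups cover everything (all 20 combinations miss at least one item), so 4 is optimal.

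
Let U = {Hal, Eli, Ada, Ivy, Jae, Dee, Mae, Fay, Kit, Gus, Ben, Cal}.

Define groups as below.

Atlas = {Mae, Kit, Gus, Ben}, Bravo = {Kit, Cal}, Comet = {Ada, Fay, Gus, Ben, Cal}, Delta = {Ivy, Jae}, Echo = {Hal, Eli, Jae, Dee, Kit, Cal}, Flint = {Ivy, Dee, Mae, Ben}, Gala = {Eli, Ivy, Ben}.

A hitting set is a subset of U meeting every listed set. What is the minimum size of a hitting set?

3

The 3 elements {Jae, Ben, Cal} hit every group.
No choice of 2 elements meets every group, so 3 is the minimum.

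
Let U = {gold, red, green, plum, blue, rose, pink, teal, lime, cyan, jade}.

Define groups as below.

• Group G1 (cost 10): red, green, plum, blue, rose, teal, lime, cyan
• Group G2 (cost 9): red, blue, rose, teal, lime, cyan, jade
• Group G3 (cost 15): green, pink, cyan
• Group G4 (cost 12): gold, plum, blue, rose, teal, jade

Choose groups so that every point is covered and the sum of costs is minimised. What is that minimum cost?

G2, G3, G4 together cover every point (G2 ∪ G3 ∪ G4 = {gold, red, green, plum, blue, rose, pink, teal, lime, cyan, jade}); total cost 9 + 15 + 12 = 36.
The greedy pick G1, G4, G3 costs 37; no covering selection beats 36.

36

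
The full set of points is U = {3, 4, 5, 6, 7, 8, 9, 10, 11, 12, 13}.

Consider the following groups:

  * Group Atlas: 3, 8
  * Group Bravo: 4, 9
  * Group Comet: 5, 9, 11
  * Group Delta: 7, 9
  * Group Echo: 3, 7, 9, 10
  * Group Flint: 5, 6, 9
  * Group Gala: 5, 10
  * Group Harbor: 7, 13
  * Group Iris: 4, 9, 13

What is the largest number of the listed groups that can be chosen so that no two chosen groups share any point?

4

Atlas, Bravo, Gala, Harbor are pairwise disjoint (Atlas={3,8}; Bravo={4,9}; Gala={5,10}; Harbor={7,13}).
Every remaining group overlaps one of these, and no 5 of the listed groups are pairwise disjoint, so 4 is the maximum.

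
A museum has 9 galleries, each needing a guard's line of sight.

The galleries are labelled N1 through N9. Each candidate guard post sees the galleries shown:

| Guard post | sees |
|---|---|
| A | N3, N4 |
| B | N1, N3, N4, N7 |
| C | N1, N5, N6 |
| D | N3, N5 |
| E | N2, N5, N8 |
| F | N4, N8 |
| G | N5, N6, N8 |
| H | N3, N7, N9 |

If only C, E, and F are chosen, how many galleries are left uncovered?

3

Union of C, E, F = {N1, N2, N4, N5, N6, N8}.
Not covered: N3, N7, N9 — 3 galleries.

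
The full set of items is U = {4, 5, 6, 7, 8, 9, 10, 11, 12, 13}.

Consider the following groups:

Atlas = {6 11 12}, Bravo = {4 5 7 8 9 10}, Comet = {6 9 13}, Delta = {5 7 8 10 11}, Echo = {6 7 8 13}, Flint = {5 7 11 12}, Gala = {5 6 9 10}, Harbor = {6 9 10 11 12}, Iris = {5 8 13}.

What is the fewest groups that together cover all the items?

Bravo and Comet and Harbor together: Bravo ∪ Comet ∪ Harbor = {4, 5, 6, 7, 8, 9, 10, 11, 12, 13} — every item is covered.
Only Bravo contains 4, so Bravo is forced; the remaining 4 items need at least 2 more groups (each remaining group adds at most 3) — so at least 3 groups are needed, and 3 is optimal.

3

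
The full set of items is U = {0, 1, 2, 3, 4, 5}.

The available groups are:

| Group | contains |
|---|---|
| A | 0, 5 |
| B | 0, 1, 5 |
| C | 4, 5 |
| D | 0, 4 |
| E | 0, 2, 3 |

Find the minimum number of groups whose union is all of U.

B, C, and E cover everything between them: the union {0, 1, 2, 3, 4, 5} is all of U.
Only B contains 1, so B is forced; the remaining 3 items need at least 2 more groups (each remaining group adds at most 2) — so at least 3 groups are needed, and 3 is optimal.

3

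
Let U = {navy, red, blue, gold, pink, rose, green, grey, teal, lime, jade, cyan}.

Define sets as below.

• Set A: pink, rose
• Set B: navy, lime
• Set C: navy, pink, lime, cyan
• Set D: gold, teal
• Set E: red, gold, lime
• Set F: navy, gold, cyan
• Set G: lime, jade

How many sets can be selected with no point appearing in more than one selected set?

A, B, D are pairwise disjoint (A={pink,rose}; B={navy,lime}; D={gold,teal}).
Every remaining set overlaps one of these, and no 4 of the listed sets are pairwise disjoint, so 3 is the maximum.

3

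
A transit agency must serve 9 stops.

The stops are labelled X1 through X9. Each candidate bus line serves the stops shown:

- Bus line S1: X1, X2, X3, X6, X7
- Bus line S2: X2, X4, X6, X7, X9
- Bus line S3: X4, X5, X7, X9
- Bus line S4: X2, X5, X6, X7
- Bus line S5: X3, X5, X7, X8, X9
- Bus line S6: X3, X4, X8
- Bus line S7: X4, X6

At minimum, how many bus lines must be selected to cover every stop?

3

Take {S1, S5, S6}. Their union is {X1, X2, X3, X4, X5, X6, X7, X8, X9}, which is all 9 stops.
Only S1 contains X1, so S1 is forced; the remaining 4 stops need at least 2 more bus lines (each remaining bus line adds at most 3) — so at least 3 bus lines are needed, and 3 is optimal.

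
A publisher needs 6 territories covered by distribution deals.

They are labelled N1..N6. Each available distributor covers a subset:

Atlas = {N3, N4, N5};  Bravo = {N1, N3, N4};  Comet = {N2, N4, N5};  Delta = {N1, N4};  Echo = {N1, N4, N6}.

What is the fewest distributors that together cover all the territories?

3

Take {Atlas, Comet, Echo}. Their union is {N1, N2, N3, N4, N5, N6}, which is all 6 territories.
Only Comet contains N2, so Comet is forced; the remaining 3 territories need at least 2 more distributors (each remaining distributor adds at most 2) — so at least 3 distributors are needed, and 3 is optimal.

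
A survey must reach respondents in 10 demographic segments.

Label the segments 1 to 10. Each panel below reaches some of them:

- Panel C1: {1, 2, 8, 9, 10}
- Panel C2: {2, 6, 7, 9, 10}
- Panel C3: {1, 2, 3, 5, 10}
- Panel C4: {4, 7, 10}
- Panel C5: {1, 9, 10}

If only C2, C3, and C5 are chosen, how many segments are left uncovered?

Union of C2, C3, C5 = {1, 2, 3, 5, 6, 7, 9, 10}.
Not covered: 4, 8 — 2 segments.

2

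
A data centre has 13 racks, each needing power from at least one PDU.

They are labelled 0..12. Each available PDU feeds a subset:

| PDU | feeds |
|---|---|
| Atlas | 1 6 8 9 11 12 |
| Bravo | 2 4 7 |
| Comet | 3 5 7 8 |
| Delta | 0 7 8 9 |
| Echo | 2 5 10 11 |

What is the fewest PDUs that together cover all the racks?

Atlas and Bravo and Comet and Delta and Echo together: Atlas ∪ Bravo ∪ Comet ∪ Delta ∪ Echo = {0, 1, 2, 3, 4, 5, 6, 7, 8, 9, 10, 11, 12} — every rack is covered.
No 4 of the 5 PDUs cover everything (all 5 combinations miss at least one rack), so 5 is optimal.

5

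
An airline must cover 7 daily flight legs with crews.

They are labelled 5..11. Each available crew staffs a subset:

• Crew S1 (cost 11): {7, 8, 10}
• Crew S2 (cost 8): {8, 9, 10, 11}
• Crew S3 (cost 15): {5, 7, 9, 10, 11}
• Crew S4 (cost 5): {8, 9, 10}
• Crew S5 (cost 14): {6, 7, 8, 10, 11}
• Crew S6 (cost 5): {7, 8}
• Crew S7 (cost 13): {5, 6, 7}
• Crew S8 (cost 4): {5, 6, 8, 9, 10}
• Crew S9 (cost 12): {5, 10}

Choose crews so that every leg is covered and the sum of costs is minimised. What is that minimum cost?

S2, S6, S8 together cover every leg (S2 ∪ S6 ∪ S8 = {5, 6, 7, 8, 9, 10, 11}); total cost 8 + 5 + 4 = 17.
No covering selection has total cost below 17.

17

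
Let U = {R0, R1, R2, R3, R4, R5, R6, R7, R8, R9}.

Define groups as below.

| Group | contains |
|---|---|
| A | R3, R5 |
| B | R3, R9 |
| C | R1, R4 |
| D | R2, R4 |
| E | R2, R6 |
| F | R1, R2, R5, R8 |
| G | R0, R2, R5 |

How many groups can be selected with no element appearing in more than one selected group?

B, C, E are pairwise disjoint (B={R3,R9}; C={R1,R4}; E={R2,R6}).
Every remaining group overlaps one of these, and no 4 of the listed groups are pairwise disjoint, so 3 is the maximum.

3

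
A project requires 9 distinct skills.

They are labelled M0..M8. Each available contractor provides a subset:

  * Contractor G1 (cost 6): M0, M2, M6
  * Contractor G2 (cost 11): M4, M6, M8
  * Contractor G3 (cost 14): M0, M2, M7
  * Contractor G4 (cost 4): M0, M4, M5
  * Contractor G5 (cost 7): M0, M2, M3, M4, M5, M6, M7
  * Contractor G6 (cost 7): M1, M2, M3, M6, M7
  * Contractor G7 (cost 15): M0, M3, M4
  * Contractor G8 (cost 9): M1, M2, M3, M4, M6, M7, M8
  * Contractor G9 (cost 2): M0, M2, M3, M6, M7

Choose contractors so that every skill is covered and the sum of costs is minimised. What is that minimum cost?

13

G4, G8 together cover every skill (G4 ∪ G8 = {M0, M1, M2, M3, M4, M5, M6, M7, M8}); total cost 4 + 9 = 13.
The greedy pick G9, G4, G8 costs 15; no covering selection beats 13.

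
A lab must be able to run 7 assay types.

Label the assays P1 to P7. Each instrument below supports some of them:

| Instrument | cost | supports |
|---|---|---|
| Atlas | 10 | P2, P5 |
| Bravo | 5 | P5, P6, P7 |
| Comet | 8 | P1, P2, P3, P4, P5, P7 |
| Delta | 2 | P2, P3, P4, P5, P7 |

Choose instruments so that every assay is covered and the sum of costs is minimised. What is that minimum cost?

13

Bravo, Comet together cover every assay (Bravo ∪ Comet = {P1, P2, P3, P4, P5, P6, P7}); total cost 5 + 8 = 13.
The greedy pick Delta, Bravo, Comet costs 15; no covering selection beats 13.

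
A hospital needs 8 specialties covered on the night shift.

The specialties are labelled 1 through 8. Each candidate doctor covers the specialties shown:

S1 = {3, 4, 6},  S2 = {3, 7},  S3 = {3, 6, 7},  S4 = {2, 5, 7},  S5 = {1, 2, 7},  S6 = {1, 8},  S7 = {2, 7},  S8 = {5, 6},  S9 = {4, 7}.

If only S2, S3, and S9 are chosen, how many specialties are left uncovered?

4

Union of S2, S3, S9 = {3, 4, 6, 7}.
Not covered: 1, 2, 5, 8 — 4 specialties.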